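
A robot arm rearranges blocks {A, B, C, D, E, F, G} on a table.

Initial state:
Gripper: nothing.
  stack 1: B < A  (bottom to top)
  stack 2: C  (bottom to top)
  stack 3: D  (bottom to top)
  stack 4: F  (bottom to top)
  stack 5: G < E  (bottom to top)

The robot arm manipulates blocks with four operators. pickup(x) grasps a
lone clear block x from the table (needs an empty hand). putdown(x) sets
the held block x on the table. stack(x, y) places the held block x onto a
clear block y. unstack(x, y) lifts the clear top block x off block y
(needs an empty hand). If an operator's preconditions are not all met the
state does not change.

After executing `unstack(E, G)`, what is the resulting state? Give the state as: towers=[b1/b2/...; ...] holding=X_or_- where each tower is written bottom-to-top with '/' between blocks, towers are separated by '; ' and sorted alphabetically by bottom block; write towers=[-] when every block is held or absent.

before: towers=[B/A; C; D; F; G/E] holding=-
pre[unstack(E, G)]: on(E,G) ✓, clear(E) ✓, handempty ✓
all met → apply unstack(E, G)
after:  towers=[B/A; C; D; F; G] holding=E

towers=[B/A; C; D; F; G] holding=E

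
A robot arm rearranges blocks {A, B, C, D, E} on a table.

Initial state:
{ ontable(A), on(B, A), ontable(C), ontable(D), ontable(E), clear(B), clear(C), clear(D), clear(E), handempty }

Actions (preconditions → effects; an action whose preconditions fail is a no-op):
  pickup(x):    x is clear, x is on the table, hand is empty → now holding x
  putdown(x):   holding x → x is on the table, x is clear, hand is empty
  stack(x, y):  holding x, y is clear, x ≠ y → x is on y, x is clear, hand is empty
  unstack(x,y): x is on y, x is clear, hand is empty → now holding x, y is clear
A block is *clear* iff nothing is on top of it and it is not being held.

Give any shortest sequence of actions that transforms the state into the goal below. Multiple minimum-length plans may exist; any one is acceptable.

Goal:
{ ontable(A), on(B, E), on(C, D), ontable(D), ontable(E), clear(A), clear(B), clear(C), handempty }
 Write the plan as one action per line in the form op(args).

step 1 (unstack(B, A)): towers=[A; C; D; E] holding=B
step 2 (stack(B, E)): towers=[A; C; D; E/B] holding=-
step 3 (pickup(C)): towers=[A; D; E/B] holding=C
step 4 (stack(C, D)): towers=[A; D/C; E/B] holding=-
goal check: towers=[A; D/C; E/B] holding=- — reached (length 4, optimal by BFS)

unstack(B, A)
stack(B, E)
pickup(C)
stack(C, D)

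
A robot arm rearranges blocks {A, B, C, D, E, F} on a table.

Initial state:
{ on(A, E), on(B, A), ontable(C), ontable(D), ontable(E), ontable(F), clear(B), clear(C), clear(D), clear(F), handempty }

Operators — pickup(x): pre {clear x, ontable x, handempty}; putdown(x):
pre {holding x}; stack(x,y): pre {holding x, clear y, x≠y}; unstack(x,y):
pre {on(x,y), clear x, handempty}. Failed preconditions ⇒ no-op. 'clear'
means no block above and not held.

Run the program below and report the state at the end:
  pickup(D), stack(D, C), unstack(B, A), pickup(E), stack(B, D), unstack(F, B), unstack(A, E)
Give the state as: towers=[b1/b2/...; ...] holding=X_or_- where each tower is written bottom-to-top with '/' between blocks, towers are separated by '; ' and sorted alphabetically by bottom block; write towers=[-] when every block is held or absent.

towers=[C/D/B; E; F] holding=A

step 1 (pickup(D)): towers=[C; E/A/B; F] holding=D
step 2 (stack(D, C)): towers=[C/D; E/A/B; F] holding=-
step 3 (unstack(B, A)): towers=[C/D; E/A; F] holding=B
step 4 (pickup(E)) [no-op]: towers=[C/D; E/A; F] holding=B
step 5 (stack(B, D)): towers=[C/D/B; E/A; F] holding=-
step 6 (unstack(F, B)) [no-op]: towers=[C/D/B; E/A; F] holding=-
step 7 (unstack(A, E)): towers=[C/D/B; E; F] holding=A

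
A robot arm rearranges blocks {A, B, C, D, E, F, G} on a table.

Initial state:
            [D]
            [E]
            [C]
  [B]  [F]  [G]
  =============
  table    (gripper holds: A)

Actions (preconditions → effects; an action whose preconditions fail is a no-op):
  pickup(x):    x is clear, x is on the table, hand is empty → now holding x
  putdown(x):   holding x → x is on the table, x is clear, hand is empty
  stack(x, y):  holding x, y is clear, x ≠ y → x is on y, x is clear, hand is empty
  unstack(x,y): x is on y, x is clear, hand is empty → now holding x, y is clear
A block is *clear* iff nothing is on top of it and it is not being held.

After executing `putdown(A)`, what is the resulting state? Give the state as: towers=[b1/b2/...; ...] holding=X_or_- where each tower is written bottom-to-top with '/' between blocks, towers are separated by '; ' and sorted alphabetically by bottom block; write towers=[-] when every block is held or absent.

before: towers=[B; F; G/C/E/D] holding=A
pre[putdown(A)]: holding(A) ✓
all met → apply putdown(A)
after:  towers=[A; B; F; G/C/E/D] holding=-

towers=[A; B; F; G/C/E/D] holding=-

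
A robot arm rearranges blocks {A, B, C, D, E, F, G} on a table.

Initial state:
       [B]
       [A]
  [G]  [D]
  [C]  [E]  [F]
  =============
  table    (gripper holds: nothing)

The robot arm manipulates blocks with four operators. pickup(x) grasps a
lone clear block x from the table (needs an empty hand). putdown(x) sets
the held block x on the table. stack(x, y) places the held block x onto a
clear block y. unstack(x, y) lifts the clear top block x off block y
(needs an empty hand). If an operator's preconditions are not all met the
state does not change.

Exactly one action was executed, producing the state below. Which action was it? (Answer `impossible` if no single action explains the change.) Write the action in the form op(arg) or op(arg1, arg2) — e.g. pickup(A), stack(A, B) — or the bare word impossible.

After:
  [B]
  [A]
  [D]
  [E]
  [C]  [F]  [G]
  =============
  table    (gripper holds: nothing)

impossible

target: towers=[C/E/D/A/B; F; G] holding=-
     unstack(B, A) → towers=[C/G; E/D/A; F] holding=B
         pickup(F) → towers=[C/G; E/D/A/B] holding=F
     unstack(G, C) → towers=[C; E/D/A/B; F] holding=G
none of the 3 applicable actions match → impossible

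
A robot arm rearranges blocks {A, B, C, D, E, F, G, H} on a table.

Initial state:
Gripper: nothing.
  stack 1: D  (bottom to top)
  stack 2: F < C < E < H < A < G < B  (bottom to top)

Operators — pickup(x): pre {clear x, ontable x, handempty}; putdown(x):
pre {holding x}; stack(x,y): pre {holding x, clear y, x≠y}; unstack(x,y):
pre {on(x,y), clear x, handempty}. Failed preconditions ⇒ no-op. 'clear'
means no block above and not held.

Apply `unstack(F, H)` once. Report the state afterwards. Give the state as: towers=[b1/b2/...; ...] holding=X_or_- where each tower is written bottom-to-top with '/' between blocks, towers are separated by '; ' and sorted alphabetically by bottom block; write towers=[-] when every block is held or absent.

before: towers=[D; F/C/E/H/A/G/B] holding=-
pre[unstack(F, H)]: on(F,H) ✗, clear(F) ✗, handempty ✓
on(F,H), clear(F) unmet → unstack(F, H) is a no-op
after:  towers=[D; F/C/E/H/A/G/B] holding=-

towers=[D; F/C/E/H/A/G/B] holding=-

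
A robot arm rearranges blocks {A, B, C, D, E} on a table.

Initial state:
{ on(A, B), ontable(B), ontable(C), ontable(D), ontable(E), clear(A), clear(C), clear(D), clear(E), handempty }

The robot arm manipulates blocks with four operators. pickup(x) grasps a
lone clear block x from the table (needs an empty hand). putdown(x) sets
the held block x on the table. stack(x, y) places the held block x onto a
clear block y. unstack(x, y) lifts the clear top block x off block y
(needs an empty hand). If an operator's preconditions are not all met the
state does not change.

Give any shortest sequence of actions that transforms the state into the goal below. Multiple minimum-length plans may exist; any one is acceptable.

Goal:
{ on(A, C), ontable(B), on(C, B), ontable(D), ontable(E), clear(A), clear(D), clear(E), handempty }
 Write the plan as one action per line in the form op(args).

step 1 (unstack(A, B)): towers=[B; C; D; E] holding=A
step 2 (putdown(A)): towers=[A; B; C; D; E] holding=-
step 3 (pickup(C)): towers=[A; B; D; E] holding=C
step 4 (stack(C, B)): towers=[A; B/C; D; E] holding=-
step 5 (pickup(A)): towers=[B/C; D; E] holding=A
step 6 (stack(A, C)): towers=[B/C/A; D; E] holding=-
goal check: towers=[B/C/A; D; E] holding=- — reached (length 6, optimal by BFS)

unstack(A, B)
putdown(A)
pickup(C)
stack(C, B)
pickup(A)
stack(A, C)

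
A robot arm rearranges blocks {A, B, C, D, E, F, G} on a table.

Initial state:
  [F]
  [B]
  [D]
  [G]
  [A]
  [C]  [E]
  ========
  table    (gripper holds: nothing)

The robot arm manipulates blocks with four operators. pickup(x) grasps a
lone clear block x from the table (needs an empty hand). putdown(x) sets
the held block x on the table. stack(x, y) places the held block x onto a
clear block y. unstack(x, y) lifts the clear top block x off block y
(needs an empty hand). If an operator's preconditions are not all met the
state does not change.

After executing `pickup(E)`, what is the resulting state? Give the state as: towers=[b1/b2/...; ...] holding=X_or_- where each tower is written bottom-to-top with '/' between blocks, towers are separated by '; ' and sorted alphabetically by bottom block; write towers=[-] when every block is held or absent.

before: towers=[C/A/G/D/B/F; E] holding=-
pre[pickup(E)]: clear(E) ok, ontable(E) ok, handempty ok
all met → apply pickup(E)
after:  towers=[C/A/G/D/B/F] holding=E

towers=[C/A/G/D/B/F] holding=E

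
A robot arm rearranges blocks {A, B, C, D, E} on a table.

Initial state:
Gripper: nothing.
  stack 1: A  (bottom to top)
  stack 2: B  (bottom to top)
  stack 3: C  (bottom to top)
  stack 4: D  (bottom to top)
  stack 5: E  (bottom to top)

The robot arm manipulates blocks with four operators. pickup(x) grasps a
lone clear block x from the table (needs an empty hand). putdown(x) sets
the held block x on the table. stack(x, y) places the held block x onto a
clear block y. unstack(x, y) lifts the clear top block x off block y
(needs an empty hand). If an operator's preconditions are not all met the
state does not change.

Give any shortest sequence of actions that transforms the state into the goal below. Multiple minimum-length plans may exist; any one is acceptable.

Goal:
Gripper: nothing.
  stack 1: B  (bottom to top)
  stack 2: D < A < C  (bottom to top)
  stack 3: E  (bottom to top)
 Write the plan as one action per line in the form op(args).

pickup(A)
stack(A, D)
pickup(C)
stack(C, A)

step 1 (pickup(A)): towers=[B; C; D; E] holding=A
step 2 (stack(A, D)): towers=[B; C; D/A; E] holding=-
step 3 (pickup(C)): towers=[B; D/A; E] holding=C
step 4 (stack(C, A)): towers=[B; D/A/C; E] holding=-
goal check: towers=[B; D/A/C; E] holding=- — reached (length 4, optimal by BFS)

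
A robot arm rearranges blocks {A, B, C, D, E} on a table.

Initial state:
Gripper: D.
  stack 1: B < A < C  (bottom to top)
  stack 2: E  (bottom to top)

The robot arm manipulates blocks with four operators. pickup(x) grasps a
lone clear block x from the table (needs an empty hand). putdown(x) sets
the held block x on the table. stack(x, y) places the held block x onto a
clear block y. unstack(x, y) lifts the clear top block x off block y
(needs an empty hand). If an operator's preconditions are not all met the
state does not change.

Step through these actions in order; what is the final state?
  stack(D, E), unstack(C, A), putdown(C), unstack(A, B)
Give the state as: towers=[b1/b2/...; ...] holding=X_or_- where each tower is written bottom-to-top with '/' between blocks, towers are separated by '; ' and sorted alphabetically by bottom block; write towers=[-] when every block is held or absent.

towers=[B; C; E/D] holding=A

step 1 (stack(D, E)): towers=[B/A/C; E/D] holding=-
step 2 (unstack(C, A)): towers=[B/A; E/D] holding=C
step 3 (putdown(C)): towers=[B/A; C; E/D] holding=-
step 4 (unstack(A, B)): towers=[B; C; E/D] holding=A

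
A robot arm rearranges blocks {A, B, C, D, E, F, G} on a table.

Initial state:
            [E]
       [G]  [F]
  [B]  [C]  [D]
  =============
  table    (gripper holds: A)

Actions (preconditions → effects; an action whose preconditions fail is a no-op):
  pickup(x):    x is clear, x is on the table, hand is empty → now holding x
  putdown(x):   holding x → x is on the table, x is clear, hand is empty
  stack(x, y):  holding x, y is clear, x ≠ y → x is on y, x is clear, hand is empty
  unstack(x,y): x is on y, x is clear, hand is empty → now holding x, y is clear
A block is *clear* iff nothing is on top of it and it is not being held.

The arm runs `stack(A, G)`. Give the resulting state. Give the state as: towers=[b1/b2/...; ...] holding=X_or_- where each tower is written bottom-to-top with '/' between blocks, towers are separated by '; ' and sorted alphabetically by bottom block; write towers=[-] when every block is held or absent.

towers=[B; C/G/A; D/F/E] holding=-

before: towers=[B; C/G; D/F/E] holding=A
pre[stack(A, G)]: holding(A) yes, clear(G) yes, A≠G yes
all met → apply stack(A, G)
after:  towers=[B; C/G/A; D/F/E] holding=-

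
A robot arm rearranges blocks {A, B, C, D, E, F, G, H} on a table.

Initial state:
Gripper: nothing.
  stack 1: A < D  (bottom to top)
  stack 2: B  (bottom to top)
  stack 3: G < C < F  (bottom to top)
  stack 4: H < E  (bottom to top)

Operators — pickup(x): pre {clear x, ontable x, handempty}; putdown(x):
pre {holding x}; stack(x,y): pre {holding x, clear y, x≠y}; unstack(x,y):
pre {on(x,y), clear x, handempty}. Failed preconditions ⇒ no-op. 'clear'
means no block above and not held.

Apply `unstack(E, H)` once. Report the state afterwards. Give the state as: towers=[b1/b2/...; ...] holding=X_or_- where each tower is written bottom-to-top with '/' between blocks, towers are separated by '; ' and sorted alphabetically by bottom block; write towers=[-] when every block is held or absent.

towers=[A/D; B; G/C/F; H] holding=E

before: towers=[A/D; B; G/C/F; H/E] holding=-
pre[unstack(E, H)]: on(E,H) ✓, clear(E) ✓, handempty ✓
all met → apply unstack(E, H)
after:  towers=[A/D; B; G/C/F; H] holding=E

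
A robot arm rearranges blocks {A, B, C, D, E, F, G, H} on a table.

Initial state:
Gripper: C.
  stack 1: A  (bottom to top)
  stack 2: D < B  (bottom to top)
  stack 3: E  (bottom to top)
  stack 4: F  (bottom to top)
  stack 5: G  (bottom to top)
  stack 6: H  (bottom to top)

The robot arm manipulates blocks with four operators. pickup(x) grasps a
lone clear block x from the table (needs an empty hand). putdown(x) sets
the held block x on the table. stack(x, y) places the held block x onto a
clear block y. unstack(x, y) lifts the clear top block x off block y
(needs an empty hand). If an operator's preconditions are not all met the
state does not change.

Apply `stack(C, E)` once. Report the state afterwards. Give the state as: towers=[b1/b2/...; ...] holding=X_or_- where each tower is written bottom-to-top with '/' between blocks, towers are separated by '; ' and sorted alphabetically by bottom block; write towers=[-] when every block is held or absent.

towers=[A; D/B; E/C; F; G; H] holding=-

before: towers=[A; D/B; E; F; G; H] holding=C
pre[stack(C, E)]: holding(C) ok, clear(E) ok, C≠E ok
all met → apply stack(C, E)
after:  towers=[A; D/B; E/C; F; G; H] holding=-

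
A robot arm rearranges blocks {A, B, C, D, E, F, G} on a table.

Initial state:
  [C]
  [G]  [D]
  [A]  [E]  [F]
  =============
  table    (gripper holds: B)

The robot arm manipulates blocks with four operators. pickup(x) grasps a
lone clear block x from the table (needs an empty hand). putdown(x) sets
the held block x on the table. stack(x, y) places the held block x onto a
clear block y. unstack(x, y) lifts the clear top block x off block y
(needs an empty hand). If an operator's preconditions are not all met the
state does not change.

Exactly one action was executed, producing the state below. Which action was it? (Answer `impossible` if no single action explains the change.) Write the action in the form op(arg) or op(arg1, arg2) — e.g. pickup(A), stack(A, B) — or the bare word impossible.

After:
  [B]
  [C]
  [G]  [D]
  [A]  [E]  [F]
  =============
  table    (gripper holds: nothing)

stack(B, C)

target: towers=[A/G/C/B; E/D; F] holding=-
        putdown(B) → towers=[A/G/C; B; E/D; F] holding=-
       stack(B, F) → towers=[A/G/C; E/D; F/B] holding=-
       stack(B, D) → towers=[A/G/C; E/D/B; F] holding=-
       stack(B, C) → towers=[A/G/C/B; E/D; F] holding=-  ← match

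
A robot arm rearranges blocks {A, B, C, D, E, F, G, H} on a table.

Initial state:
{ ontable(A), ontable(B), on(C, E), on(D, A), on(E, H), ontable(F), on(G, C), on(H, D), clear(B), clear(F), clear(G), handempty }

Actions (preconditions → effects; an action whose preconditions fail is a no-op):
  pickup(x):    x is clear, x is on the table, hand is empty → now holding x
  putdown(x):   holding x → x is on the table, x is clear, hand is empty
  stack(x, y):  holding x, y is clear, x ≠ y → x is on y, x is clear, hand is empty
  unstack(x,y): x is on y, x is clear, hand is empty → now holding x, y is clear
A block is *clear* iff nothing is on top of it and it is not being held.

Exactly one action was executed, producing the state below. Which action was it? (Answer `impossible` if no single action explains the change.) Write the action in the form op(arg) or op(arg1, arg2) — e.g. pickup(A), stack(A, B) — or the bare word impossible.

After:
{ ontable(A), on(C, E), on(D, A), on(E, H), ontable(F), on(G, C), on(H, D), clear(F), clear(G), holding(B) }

target: towers=[A/D/H/E/C/G; F] holding=B
     unstack(G, C) → towers=[A/D/H/E/C; B; F] holding=G
         pickup(B) → towers=[A/D/H/E/C/G; F] holding=B  ← match
         pickup(F) → towers=[A/D/H/E/C/G; B] holding=F

pickup(B)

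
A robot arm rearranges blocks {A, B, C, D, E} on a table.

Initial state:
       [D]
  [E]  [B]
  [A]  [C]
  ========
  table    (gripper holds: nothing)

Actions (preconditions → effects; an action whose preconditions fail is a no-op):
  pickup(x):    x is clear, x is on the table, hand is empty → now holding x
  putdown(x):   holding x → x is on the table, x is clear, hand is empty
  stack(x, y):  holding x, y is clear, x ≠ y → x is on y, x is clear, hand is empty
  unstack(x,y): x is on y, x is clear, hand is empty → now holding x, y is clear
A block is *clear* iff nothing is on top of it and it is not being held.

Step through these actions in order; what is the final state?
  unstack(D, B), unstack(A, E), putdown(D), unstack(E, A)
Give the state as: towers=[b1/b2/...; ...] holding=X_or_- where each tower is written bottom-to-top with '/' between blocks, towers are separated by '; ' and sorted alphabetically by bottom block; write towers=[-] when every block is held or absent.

towers=[A; C/B; D] holding=E

step 1 (unstack(D, B)): towers=[A/E; C/B] holding=D
step 2 (unstack(A, E)) [no-op]: towers=[A/E; C/B] holding=D
step 3 (putdown(D)): towers=[A/E; C/B; D] holding=-
step 4 (unstack(E, A)): towers=[A; C/B; D] holding=E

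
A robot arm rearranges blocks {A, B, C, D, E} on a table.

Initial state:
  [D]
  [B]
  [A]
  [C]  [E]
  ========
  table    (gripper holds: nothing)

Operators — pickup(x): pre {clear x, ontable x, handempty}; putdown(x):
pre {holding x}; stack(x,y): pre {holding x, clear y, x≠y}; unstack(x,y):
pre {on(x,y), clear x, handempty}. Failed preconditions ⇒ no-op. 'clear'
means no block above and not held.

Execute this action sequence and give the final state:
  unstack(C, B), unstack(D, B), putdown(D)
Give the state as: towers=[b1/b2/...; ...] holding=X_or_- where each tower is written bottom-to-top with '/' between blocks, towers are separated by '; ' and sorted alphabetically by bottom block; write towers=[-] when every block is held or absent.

step 1 (unstack(C, B)) [no-op]: towers=[C/A/B/D; E] holding=-
step 2 (unstack(D, B)): towers=[C/A/B; E] holding=D
step 3 (putdown(D)): towers=[C/A/B; D; E] holding=-

towers=[C/A/B; D; E] holding=-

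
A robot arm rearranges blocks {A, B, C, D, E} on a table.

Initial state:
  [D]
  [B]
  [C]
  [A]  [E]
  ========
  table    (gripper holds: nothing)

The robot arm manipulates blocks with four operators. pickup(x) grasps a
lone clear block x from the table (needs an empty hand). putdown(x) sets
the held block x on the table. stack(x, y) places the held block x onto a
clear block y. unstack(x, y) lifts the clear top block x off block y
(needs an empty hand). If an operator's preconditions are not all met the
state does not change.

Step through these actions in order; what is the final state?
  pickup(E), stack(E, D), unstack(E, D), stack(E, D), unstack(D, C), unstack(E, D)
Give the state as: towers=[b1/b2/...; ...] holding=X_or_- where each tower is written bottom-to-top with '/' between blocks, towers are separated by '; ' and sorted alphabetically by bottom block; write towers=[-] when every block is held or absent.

towers=[A/C/B/D] holding=E

step 1 (pickup(E)): towers=[A/C/B/D] holding=E
step 2 (stack(E, D)): towers=[A/C/B/D/E] holding=-
step 3 (unstack(E, D)): towers=[A/C/B/D] holding=E
step 4 (stack(E, D)): towers=[A/C/B/D/E] holding=-
step 5 (unstack(D, C)) [no-op]: towers=[A/C/B/D/E] holding=-
step 6 (unstack(E, D)): towers=[A/C/B/D] holding=E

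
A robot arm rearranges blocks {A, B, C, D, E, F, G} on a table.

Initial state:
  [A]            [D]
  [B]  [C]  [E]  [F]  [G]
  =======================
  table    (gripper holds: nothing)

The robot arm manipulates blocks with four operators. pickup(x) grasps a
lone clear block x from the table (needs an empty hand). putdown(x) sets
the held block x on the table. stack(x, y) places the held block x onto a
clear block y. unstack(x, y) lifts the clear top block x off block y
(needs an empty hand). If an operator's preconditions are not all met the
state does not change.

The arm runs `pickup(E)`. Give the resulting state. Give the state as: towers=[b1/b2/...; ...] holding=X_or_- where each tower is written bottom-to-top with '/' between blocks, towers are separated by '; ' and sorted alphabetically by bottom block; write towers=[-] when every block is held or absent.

towers=[B/A; C; F/D; G] holding=E

before: towers=[B/A; C; E; F/D; G] holding=-
pre[pickup(E)]: clear(E) ok, ontable(E) ok, handempty ok
all met → apply pickup(E)
after:  towers=[B/A; C; F/D; G] holding=E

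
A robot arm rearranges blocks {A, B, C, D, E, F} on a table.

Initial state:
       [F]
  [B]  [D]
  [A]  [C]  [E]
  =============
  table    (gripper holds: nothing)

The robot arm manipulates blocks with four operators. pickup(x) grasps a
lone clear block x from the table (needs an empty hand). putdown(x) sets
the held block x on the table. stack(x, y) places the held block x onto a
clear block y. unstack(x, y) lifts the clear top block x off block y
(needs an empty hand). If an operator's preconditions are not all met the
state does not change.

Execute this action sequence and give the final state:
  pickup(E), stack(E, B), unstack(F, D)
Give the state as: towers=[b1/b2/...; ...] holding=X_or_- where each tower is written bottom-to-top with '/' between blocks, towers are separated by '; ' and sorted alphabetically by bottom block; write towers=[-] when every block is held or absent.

step 1 (pickup(E)): towers=[A/B; C/D/F] holding=E
step 2 (stack(E, B)): towers=[A/B/E; C/D/F] holding=-
step 3 (unstack(F, D)): towers=[A/B/E; C/D] holding=F

towers=[A/B/E; C/D] holding=F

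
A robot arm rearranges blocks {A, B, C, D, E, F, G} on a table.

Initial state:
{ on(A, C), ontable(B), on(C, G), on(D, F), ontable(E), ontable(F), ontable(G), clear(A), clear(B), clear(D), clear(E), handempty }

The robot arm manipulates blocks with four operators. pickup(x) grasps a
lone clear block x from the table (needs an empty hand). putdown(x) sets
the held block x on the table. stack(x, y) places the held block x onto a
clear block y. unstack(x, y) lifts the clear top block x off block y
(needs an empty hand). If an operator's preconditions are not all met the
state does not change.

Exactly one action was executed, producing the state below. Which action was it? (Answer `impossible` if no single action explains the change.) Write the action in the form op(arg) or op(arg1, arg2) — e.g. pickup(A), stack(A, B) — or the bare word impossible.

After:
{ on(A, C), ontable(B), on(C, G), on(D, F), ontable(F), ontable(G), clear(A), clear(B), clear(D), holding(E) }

pickup(E)

target: towers=[B; F/D; G/C/A] holding=E
         pickup(B) → towers=[E; F/D; G/C/A] holding=B
     unstack(D, F) → towers=[B; E; F; G/C/A] holding=D
     unstack(A, C) → towers=[B; E; F/D; G/C] holding=A
         pickup(E) → towers=[B; F/D; G/C/A] holding=E  ← match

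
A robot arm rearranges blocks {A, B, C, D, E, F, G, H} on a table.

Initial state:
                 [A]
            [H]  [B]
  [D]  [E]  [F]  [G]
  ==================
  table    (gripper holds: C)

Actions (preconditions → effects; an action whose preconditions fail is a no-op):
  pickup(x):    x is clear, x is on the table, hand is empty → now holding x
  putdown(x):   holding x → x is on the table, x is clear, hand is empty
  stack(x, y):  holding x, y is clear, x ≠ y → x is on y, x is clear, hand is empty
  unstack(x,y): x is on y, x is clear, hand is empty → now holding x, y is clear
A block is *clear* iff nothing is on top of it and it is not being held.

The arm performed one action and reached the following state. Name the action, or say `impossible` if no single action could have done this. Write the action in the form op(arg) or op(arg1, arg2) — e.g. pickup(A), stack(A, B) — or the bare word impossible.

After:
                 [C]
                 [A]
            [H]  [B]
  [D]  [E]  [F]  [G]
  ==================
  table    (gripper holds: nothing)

stack(C, A)

target: towers=[D; E; F/H; G/B/A/C] holding=-
        putdown(C) → towers=[C; D; E; F/H; G/B/A] holding=-
       stack(C, A) → towers=[D; E; F/H; G/B/A/C] holding=-  ← match
       stack(C, E) → towers=[D; E/C; F/H; G/B/A] holding=-
       stack(C, H) → towers=[D; E; F/H/C; G/B/A] holding=-
       stack(C, D) → towers=[D/C; E; F/H; G/B/A] holding=-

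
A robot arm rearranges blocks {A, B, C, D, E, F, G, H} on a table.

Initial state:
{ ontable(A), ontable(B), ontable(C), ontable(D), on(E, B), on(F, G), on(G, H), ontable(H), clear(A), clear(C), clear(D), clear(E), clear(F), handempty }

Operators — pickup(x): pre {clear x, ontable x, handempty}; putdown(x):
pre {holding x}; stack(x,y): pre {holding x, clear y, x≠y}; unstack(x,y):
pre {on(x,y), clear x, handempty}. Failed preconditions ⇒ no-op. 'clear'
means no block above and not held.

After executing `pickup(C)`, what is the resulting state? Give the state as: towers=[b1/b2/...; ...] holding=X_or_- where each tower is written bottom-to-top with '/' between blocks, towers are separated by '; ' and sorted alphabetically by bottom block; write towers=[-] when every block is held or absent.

towers=[A; B/E; D; H/G/F] holding=C

before: towers=[A; B/E; C; D; H/G/F] holding=-
pre[pickup(C)]: clear(C) ok, ontable(C) ok, handempty ok
all met → apply pickup(C)
after:  towers=[A; B/E; D; H/G/F] holding=C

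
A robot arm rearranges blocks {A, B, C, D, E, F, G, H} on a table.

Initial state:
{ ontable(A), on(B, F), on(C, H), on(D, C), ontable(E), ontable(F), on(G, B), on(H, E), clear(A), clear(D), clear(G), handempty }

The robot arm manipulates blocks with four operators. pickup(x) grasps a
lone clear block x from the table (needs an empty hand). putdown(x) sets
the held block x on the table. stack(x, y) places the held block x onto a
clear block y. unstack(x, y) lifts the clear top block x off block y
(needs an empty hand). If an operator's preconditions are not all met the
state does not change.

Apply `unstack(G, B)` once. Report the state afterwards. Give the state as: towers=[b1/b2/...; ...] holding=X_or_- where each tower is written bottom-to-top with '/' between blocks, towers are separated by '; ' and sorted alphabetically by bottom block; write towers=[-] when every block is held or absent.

before: towers=[A; E/H/C/D; F/B/G] holding=-
pre[unstack(G, B)]: on(G,B) ✓, clear(G) ✓, handempty ✓
all met → apply unstack(G, B)
after:  towers=[A; E/H/C/D; F/B] holding=G

towers=[A; E/H/C/D; F/B] holding=G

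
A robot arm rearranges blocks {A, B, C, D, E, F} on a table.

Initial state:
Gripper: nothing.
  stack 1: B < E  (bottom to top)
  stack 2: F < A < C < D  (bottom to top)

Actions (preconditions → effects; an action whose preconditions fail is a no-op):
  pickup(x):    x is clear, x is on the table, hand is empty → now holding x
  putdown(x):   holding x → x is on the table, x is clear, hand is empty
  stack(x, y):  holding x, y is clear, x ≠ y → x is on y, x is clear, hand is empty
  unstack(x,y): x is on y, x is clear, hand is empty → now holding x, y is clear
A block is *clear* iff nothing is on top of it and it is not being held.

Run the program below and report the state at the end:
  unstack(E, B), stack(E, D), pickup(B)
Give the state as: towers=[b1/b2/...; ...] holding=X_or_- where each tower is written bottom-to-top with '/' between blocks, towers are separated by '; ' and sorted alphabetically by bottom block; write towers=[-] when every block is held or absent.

step 1 (unstack(E, B)): towers=[B; F/A/C/D] holding=E
step 2 (stack(E, D)): towers=[B; F/A/C/D/E] holding=-
step 3 (pickup(B)): towers=[F/A/C/D/E] holding=B

towers=[F/A/C/D/E] holding=B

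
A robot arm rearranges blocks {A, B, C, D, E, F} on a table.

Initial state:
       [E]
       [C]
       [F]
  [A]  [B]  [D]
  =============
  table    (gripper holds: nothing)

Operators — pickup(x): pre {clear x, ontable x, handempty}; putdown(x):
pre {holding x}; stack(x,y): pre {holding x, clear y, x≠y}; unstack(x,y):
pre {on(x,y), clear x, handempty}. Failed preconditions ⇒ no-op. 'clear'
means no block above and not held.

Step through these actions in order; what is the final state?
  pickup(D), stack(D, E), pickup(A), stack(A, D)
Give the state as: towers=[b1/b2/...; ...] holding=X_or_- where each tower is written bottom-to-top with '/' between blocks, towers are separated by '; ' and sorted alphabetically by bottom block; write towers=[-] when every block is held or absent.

step 1 (pickup(D)): towers=[A; B/F/C/E] holding=D
step 2 (stack(D, E)): towers=[A; B/F/C/E/D] holding=-
step 3 (pickup(A)): towers=[B/F/C/E/D] holding=A
step 4 (stack(A, D)): towers=[B/F/C/E/D/A] holding=-

towers=[B/F/C/E/D/A] holding=-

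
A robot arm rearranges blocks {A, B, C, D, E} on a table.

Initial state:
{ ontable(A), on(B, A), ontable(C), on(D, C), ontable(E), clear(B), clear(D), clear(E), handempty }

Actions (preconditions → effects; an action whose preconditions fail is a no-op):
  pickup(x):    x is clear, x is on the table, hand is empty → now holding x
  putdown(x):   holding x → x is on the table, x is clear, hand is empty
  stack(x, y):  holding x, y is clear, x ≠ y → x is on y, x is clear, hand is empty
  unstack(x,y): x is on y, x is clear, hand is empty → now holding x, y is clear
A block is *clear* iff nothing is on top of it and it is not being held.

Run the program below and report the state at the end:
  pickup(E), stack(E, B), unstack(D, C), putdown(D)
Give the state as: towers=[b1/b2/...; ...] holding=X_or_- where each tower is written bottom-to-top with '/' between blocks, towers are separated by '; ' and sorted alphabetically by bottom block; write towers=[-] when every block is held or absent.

step 1 (pickup(E)): towers=[A/B; C/D] holding=E
step 2 (stack(E, B)): towers=[A/B/E; C/D] holding=-
step 3 (unstack(D, C)): towers=[A/B/E; C] holding=D
step 4 (putdown(D)): towers=[A/B/E; C; D] holding=-

towers=[A/B/E; C; D] holding=-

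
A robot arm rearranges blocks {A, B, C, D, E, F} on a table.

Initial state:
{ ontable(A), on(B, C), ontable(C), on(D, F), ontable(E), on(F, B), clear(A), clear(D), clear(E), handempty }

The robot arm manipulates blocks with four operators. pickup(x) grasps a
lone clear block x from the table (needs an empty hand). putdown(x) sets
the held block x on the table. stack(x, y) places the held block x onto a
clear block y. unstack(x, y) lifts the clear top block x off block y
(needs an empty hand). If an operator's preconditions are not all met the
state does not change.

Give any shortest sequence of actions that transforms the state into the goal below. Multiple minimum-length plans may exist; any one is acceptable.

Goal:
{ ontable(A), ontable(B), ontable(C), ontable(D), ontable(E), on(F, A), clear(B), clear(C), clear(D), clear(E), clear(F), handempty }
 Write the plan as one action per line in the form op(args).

unstack(D, F)
putdown(D)
unstack(F, B)
stack(F, A)
unstack(B, C)
putdown(B)

step 1 (unstack(D, F)): towers=[A; C/B/F; E] holding=D
step 2 (putdown(D)): towers=[A; C/B/F; D; E] holding=-
step 3 (unstack(F, B)): towers=[A; C/B; D; E] holding=F
step 4 (stack(F, A)): towers=[A/F; C/B; D; E] holding=-
step 5 (unstack(B, C)): towers=[A/F; C; D; E] holding=B
step 6 (putdown(B)): towers=[A/F; B; C; D; E] holding=-
goal check: towers=[A/F; B; C; D; E] holding=- — reached (length 6, optimal by BFS)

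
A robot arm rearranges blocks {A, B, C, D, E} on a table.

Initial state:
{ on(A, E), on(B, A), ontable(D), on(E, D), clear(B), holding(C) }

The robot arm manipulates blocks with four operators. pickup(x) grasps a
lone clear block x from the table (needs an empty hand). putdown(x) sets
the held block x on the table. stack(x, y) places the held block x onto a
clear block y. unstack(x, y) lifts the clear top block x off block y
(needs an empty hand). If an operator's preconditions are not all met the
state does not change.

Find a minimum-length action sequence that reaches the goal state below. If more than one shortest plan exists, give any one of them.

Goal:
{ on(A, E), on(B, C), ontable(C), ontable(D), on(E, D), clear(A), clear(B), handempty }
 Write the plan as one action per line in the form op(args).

putdown(C)
unstack(B, A)
stack(B, C)

step 1 (putdown(C)): towers=[C; D/E/A/B] holding=-
step 2 (unstack(B, A)): towers=[C; D/E/A] holding=B
step 3 (stack(B, C)): towers=[C/B; D/E/A] holding=-
goal check: towers=[C/B; D/E/A] holding=- — reached (length 3, optimal by BFS)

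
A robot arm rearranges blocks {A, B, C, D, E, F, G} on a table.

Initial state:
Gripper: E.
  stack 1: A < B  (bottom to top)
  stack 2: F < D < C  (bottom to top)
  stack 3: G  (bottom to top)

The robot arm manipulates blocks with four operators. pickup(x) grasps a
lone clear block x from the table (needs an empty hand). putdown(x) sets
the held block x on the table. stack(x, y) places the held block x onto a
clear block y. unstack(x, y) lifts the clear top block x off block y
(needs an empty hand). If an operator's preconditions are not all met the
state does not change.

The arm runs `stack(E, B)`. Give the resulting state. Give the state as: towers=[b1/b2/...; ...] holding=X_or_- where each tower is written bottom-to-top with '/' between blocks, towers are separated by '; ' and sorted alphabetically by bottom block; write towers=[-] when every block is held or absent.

before: towers=[A/B; F/D/C; G] holding=E
pre[stack(E, B)]: holding(E) ✓, clear(B) ✓, E≠B ✓
all met → apply stack(E, B)
after:  towers=[A/B/E; F/D/C; G] holding=-

towers=[A/B/E; F/D/C; G] holding=-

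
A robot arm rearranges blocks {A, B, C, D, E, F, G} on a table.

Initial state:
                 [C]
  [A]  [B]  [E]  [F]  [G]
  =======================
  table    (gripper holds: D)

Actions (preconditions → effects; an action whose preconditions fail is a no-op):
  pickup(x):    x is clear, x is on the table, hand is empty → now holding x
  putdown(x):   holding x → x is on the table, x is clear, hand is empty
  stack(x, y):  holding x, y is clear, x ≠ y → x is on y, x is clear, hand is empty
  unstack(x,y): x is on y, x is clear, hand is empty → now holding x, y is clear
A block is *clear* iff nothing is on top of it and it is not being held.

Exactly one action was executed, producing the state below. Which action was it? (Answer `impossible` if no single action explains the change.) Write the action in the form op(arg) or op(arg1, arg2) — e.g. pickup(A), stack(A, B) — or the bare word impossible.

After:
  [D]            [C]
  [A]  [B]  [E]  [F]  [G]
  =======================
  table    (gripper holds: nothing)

stack(D, A)

target: towers=[A/D; B; E; F/C; G] holding=-
        putdown(D) → towers=[A; B; D; E; F/C; G] holding=-
       stack(D, B) → towers=[A; B/D; E; F/C; G] holding=-
       stack(D, G) → towers=[A; B; E; F/C; G/D] holding=-
       stack(D, A) → towers=[A/D; B; E; F/C; G] holding=-  ← match
       stack(D, E) → towers=[A; B; E/D; F/C; G] holding=-
       stack(D, C) → towers=[A; B; E; F/C/D; G] holding=-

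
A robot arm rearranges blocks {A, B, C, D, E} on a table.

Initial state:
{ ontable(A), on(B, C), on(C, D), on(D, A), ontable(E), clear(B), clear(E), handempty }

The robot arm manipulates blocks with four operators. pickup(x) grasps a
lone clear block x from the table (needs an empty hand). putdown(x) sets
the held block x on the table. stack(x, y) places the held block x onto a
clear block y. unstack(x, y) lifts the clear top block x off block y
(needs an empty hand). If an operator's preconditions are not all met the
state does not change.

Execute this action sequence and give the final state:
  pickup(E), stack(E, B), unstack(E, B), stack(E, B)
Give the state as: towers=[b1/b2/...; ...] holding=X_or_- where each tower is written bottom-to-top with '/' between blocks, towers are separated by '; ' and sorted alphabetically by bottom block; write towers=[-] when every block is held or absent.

towers=[A/D/C/B/E] holding=-

step 1 (pickup(E)): towers=[A/D/C/B] holding=E
step 2 (stack(E, B)): towers=[A/D/C/B/E] holding=-
step 3 (unstack(E, B)): towers=[A/D/C/B] holding=E
step 4 (stack(E, B)): towers=[A/D/C/B/E] holding=-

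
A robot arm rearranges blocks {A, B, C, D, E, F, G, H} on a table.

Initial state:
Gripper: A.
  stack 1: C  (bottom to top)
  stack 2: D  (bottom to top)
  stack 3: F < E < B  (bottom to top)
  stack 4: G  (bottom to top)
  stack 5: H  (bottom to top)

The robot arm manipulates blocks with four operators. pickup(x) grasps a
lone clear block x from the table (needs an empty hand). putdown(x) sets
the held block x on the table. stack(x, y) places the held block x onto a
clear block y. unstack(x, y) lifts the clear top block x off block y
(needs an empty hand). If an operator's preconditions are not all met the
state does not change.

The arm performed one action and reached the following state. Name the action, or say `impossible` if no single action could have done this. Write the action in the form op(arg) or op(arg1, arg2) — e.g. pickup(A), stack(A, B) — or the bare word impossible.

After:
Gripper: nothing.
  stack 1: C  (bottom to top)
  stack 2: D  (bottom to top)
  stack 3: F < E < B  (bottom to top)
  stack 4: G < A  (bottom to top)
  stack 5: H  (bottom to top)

target: towers=[C; D; F/E/B; G/A; H] holding=-
        putdown(A) → towers=[A; C; D; F/E/B; G; H] holding=-
       stack(A, G) → towers=[C; D; F/E/B; G/A; H] holding=-  ← match
       stack(A, H) → towers=[C; D; F/E/B; G; H/A] holding=-
       stack(A, B) → towers=[C; D; F/E/B/A; G; H] holding=-
       stack(A, D) → towers=[C; D/A; F/E/B; G; H] holding=-
       stack(A, C) → towers=[C/A; D; F/E/B; G; H] holding=-

stack(A, G)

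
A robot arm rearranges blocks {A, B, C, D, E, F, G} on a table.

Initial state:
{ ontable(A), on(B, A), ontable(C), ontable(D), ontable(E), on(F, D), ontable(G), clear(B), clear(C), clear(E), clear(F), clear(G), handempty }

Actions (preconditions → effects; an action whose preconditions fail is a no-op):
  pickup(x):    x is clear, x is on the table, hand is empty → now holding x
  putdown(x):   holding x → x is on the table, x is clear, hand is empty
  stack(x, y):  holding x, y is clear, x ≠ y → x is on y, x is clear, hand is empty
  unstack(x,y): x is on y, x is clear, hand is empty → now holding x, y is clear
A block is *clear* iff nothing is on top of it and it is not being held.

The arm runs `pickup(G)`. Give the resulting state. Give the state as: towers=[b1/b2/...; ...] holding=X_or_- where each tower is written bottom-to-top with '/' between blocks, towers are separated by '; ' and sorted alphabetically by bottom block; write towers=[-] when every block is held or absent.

towers=[A/B; C; D/F; E] holding=G

before: towers=[A/B; C; D/F; E; G] holding=-
pre[pickup(G)]: clear(G) ✓, ontable(G) ✓, handempty ✓
all met → apply pickup(G)
after:  towers=[A/B; C; D/F; E] holding=G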